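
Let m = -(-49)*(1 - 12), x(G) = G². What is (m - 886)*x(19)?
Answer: -514425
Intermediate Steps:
m = -539 (m = -(-49)*(-11) = -1*539 = -539)
(m - 886)*x(19) = (-539 - 886)*19² = -1425*361 = -514425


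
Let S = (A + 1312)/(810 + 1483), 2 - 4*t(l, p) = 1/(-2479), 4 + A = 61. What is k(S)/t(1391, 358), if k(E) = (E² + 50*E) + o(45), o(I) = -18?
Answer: 70721715196/2897074799 ≈ 24.411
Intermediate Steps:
A = 57 (A = -4 + 61 = 57)
t(l, p) = 4959/9916 (t(l, p) = ½ - ¼/(-2479) = ½ - ¼*(-1/2479) = ½ + 1/9916 = 4959/9916)
S = 1369/2293 (S = (57 + 1312)/(810 + 1483) = 1369/2293 ≈ 0.59703)
k(E) = -18 + E² + 50*E (k(E) = (E² + 50*E) - 18 = -18 + E² + 50*E)
k(S)/t(1391, 358) = (-18 + (1369/2293)² + 50*(1369/2293))/(4959/9916) = (-18 + 1874161/5257849 + 68450/2293)*(9916/4959) = (64188729/5257849)*(9916/4959) = 70721715196/2897074799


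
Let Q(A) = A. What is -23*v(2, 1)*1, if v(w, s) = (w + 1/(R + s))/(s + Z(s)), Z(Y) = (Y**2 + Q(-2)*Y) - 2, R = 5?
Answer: 299/12 ≈ 24.917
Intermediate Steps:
Z(Y) = -2 + Y**2 - 2*Y (Z(Y) = (Y**2 - 2*Y) - 2 = -2 + Y**2 - 2*Y)
v(w, s) = (w + 1/(5 + s))/(-2 + s**2 - s) (v(w, s) = (w + 1/(5 + s))/(s + (-2 + s**2 - 2*s)) = (w + 1/(5 + s))/(-2 + s**2 - s))
-23*v(2, 1)*1 = -23*(1 + 5*2 + 1*2)/(-10 + 1**3 - 7*1 + 4*1**2)*1 = -23*(1 + 10 + 2)/(-10 + 1 - 7 + 4*1)*1 = -23*13/(-10 + 1 - 7 + 4)*1 = -23*13/(-12)*1 = -(-23)*13/12*1 = -23*(-13/12)*1 = (299/12)*1 = 299/12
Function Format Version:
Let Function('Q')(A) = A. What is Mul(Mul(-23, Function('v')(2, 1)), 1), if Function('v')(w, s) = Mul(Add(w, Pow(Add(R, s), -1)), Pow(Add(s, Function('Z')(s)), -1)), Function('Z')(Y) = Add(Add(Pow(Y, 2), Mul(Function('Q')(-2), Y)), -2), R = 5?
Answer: Rational(299, 12) ≈ 24.917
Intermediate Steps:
Function('Z')(Y) = Add(-2, Pow(Y, 2), Mul(-2, Y)) (Function('Z')(Y) = Add(Add(Pow(Y, 2), Mul(-2, Y)), -2) = Add(-2, Pow(Y, 2), Mul(-2, Y)))
Function('v')(w, s) = Mul(Pow(Add(-2, Pow(s, 2), Mul(-1, s)), -1), Add(w, Pow(Add(5, s), -1))) (Function('v')(w, s) = Mul(Add(w, Pow(Add(5, s), -1)), Pow(Add(s, Add(-2, Pow(s, 2), Mul(-2, s))), -1)) = Mul(Add(w, Pow(Add(5, s), -1)), Pow(Add(-2, Pow(s, 2), Mul(-1, s)), -1)) = Mul(Pow(Add(-2, Pow(s, 2), Mul(-1, s)), -1), Add(w, Pow(Add(5, s), -1))))
Mul(Mul(-23, Function('v')(2, 1)), 1) = Mul(Mul(-23, Mul(Pow(Add(-10, Pow(1, 3), Mul(-7, 1), Mul(4, Pow(1, 2))), -1), Add(1, Mul(5, 2), Mul(1, 2)))), 1) = Mul(Mul(-23, Mul(Pow(Add(-10, 1, -7, Mul(4, 1)), -1), Add(1, 10, 2))), 1) = Mul(Mul(-23, Mul(Pow(Add(-10, 1, -7, 4), -1), 13)), 1) = Mul(Mul(-23, Mul(Pow(-12, -1), 13)), 1) = Mul(Mul(-23, Mul(Rational(-1, 12), 13)), 1) = Mul(Mul(-23, Rational(-13, 12)), 1) = Mul(Rational(299, 12), 1) = Rational(299, 12)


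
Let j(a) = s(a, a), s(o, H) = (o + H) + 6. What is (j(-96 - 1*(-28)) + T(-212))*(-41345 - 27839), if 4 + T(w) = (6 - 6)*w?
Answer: 9270656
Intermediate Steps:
s(o, H) = 6 + H + o (s(o, H) = (H + o) + 6 = 6 + H + o)
j(a) = 6 + 2*a (j(a) = 6 + a + a = 6 + 2*a)
T(w) = -4 (T(w) = -4 + (6 - 6)*w = -4 + 0*w = -4 + 0 = -4)
(j(-96 - 1*(-28)) + T(-212))*(-41345 - 27839) = ((6 + 2*(-96 - 1*(-28))) - 4)*(-41345 - 27839) = ((6 + 2*(-96 + 28)) - 4)*(-69184) = ((6 + 2*(-68)) - 4)*(-69184) = ((6 - 136) - 4)*(-69184) = (-130 - 4)*(-69184) = -134*(-69184) = 9270656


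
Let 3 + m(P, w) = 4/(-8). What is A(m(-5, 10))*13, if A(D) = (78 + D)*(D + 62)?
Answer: 226629/4 ≈ 56657.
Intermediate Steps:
m(P, w) = -7/2 (m(P, w) = -3 + 4/(-8) = -3 + 4*(-⅛) = -3 - ½ = -7/2)
A(D) = (62 + D)*(78 + D) (A(D) = (78 + D)*(62 + D) = (62 + D)*(78 + D))
A(m(-5, 10))*13 = (4836 + (-7/2)² + 140*(-7/2))*13 = (4836 + 49/4 - 490)*13 = (17433/4)*13 = 226629/4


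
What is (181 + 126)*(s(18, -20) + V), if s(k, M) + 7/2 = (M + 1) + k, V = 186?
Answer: 111441/2 ≈ 55721.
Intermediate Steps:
s(k, M) = -5/2 + M + k (s(k, M) = -7/2 + ((M + 1) + k) = -7/2 + ((1 + M) + k) = -7/2 + (1 + M + k) = -5/2 + M + k)
(181 + 126)*(s(18, -20) + V) = (181 + 126)*((-5/2 - 20 + 18) + 186) = 307*(-9/2 + 186) = 307*(363/2) = 111441/2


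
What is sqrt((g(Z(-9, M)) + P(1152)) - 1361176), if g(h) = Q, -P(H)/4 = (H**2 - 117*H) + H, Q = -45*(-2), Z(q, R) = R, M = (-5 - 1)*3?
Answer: I*sqrt(6134974) ≈ 2476.9*I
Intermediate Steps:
M = -18 (M = -6*3 = -18)
Q = 90
P(H) = -4*H**2 + 464*H (P(H) = -4*((H**2 - 117*H) + H) = -4*(H**2 - 116*H) = -4*H**2 + 464*H)
g(h) = 90
sqrt((g(Z(-9, M)) + P(1152)) - 1361176) = sqrt((90 + 4*1152*(116 - 1*1152)) - 1361176) = sqrt((90 + 4*1152*(116 - 1152)) - 1361176) = sqrt((90 + 4*1152*(-1036)) - 1361176) = sqrt((90 - 4773888) - 1361176) = sqrt(-4773798 - 1361176) = sqrt(-6134974) = I*sqrt(6134974)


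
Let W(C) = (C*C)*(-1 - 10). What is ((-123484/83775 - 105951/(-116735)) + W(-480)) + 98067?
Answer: -4765212458081968/1955894925 ≈ -2.4363e+6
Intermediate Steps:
W(C) = -11*C² (W(C) = C²*(-11) = -11*C²)
((-123484/83775 - 105951/(-116735)) + W(-480)) + 98067 = ((-123484/83775 - 105951/(-116735)) - 11*(-480)²) + 98067 = ((-123484*1/83775 - 105951*(-1/116735)) - 11*230400) + 98067 = ((-123484/83775 + 105951/116735) - 2534400) + 98067 = (-1107771943/1955894925 - 2534400) + 98067 = -4957021205691943/1955894925 + 98067 = -4765212458081968/1955894925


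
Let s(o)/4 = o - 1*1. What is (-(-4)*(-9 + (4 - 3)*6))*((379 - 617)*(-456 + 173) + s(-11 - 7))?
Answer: -807336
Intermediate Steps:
s(o) = -4 + 4*o (s(o) = 4*(o - 1*1) = 4*(o - 1) = 4*(-1 + o) = -4 + 4*o)
(-(-4)*(-9 + (4 - 3)*6))*((379 - 617)*(-456 + 173) + s(-11 - 7)) = (-(-4)*(-9 + (4 - 3)*6))*((379 - 617)*(-456 + 173) + (-4 + 4*(-11 - 7))) = (-(-4)*(-9 + 1*6))*(-238*(-283) + (-4 + 4*(-18))) = (-(-4)*(-9 + 6))*(67354 + (-4 - 72)) = (-(-4)*(-3))*(67354 - 76) = -1*12*67278 = -12*67278 = -807336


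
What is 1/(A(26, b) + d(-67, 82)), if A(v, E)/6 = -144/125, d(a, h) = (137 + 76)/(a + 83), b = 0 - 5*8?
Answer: 2000/12801 ≈ 0.15624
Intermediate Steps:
b = -40 (b = 0 - 40 = -40)
d(a, h) = 213/(83 + a)
A(v, E) = -864/125 (A(v, E) = 6*(-144/125) = -864/125)
1/(A(26, b) + d(-67, 82)) = 1/(-864/125 + 213/(83 - 67)) = 1/(-864/125 + 213/16) = 1/(12801/2000) = 2000/12801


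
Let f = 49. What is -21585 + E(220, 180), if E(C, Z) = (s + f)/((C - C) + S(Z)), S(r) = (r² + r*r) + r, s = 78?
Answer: -1402593173/64980 ≈ -21585.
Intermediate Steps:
S(r) = r + 2*r² (S(r) = (r² + r²) + r = 2*r² + r = r + 2*r²)
E(C, Z) = 127/(Z*(1 + 2*Z)) (E(C, Z) = (78 + 49)/((C - C) + Z*(1 + 2*Z)) = 127/(0 + Z*(1 + 2*Z)) = 127/((Z*(1 + 2*Z))) = 127*(1/(Z*(1 + 2*Z))) = 127/(Z*(1 + 2*Z)))
-21585 + E(220, 180) = -21585 + 127/(180*(1 + 2*180)) = -21585 + 127*(1/180)/(1 + 360) = -21585 + 127*(1/180)/361 = -21585 + 127*(1/180)*(1/361) = -21585 + 127/64980 = -1402593173/64980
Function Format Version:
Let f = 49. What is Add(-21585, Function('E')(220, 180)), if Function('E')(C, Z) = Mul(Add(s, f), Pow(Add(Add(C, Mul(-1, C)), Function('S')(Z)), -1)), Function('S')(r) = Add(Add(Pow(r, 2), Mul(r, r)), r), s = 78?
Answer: Rational(-1402593173, 64980) ≈ -21585.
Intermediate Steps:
Function('S')(r) = Add(r, Mul(2, Pow(r, 2))) (Function('S')(r) = Add(Add(Pow(r, 2), Pow(r, 2)), r) = Add(Mul(2, Pow(r, 2)), r) = Add(r, Mul(2, Pow(r, 2))))
Function('E')(C, Z) = Mul(127, Pow(Z, -1), Pow(Add(1, Mul(2, Z)), -1)) (Function('E')(C, Z) = Mul(Add(78, 49), Pow(Add(Add(C, Mul(-1, C)), Mul(Z, Add(1, Mul(2, Z)))), -1)) = Mul(127, Pow(Add(0, Mul(Z, Add(1, Mul(2, Z)))), -1)) = Mul(127, Pow(Mul(Z, Add(1, Mul(2, Z))), -1)) = Mul(127, Mul(Pow(Z, -1), Pow(Add(1, Mul(2, Z)), -1))) = Mul(127, Pow(Z, -1), Pow(Add(1, Mul(2, Z)), -1)))
Add(-21585, Function('E')(220, 180)) = Add(-21585, Mul(127, Pow(180, -1), Pow(Add(1, Mul(2, 180)), -1))) = Add(-21585, Mul(127, Rational(1, 180), Pow(Add(1, 360), -1))) = Add(-21585, Mul(127, Rational(1, 180), Pow(361, -1))) = Add(-21585, Mul(127, Rational(1, 180), Rational(1, 361))) = Add(-21585, Rational(127, 64980)) = Rational(-1402593173, 64980)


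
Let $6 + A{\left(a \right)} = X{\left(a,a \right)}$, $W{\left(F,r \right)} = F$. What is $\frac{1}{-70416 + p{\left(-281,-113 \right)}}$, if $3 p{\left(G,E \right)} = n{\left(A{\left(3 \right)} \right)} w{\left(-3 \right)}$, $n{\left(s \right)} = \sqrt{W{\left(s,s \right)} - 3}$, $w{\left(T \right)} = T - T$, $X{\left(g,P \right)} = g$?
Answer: $- \frac{1}{70416} \approx -1.4201 \cdot 10^{-5}$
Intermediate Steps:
$A{\left(a \right)} = -6 + a$
$w{\left(T \right)} = 0$
$n{\left(s \right)} = \sqrt{-3 + s}$ ($n{\left(s \right)} = \sqrt{s - 3} = \sqrt{-3 + s}$)
$p{\left(G,E \right)} = 0$ ($p{\left(G,E \right)} = \frac{\sqrt{-3 + \left(-6 + 3\right)} 0}{3} = \frac{\sqrt{-3 - 3} \cdot 0}{3} = \frac{\sqrt{-6} \cdot 0}{3} = \frac{i \sqrt{6} \cdot 0}{3} = \frac{1}{3} \cdot 0 = 0$)
$\frac{1}{-70416 + p{\left(-281,-113 \right)}} = \frac{1}{-70416 + 0} = \frac{1}{-70416} = - \frac{1}{70416}$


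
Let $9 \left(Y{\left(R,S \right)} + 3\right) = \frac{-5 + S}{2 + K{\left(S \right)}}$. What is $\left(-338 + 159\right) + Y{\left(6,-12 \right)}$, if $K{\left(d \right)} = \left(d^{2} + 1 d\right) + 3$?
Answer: $- \frac{224423}{1233} \approx -182.01$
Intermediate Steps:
$K{\left(d \right)} = 3 + d + d^{2}$ ($K{\left(d \right)} = \left(d^{2} + d\right) + 3 = \left(d + d^{2}\right) + 3 = 3 + d + d^{2}$)
$Y{\left(R,S \right)} = -3 + \frac{-5 + S}{9 \left(5 + S + S^{2}\right)}$ ($Y{\left(R,S \right)} = -3 + \frac{\left(-5 + S\right) \frac{1}{2 + \left(3 + S + S^{2}\right)}}{9} = -3 + \frac{\left(-5 + S\right) \frac{1}{5 + S + S^{2}}}{9} = -3 + \frac{\frac{1}{5 + S + S^{2}} \left(-5 + S\right)}{9} = -3 + \frac{-5 + S}{9 \left(5 + S + S^{2}\right)}$)
$\left(-338 + 159\right) + Y{\left(6,-12 \right)} = \left(-338 + 159\right) + \frac{-140 - 27 \left(-12\right)^{2} - -312}{9 \left(5 - 12 + \left(-12\right)^{2}\right)} = -179 + \frac{-140 - 3888 + 312}{9 \left(5 - 12 + 144\right)} = -179 + \frac{-140 - 3888 + 312}{9 \cdot 137} = -179 + \frac{1}{9} \cdot \frac{1}{137} \left(-3716\right) = -179 - \frac{3716}{1233} = - \frac{224423}{1233}$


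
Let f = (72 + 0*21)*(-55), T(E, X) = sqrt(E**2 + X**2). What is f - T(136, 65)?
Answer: -3960 - sqrt(22721) ≈ -4110.7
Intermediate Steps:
f = -3960 (f = (72 + 0)*(-55) = 72*(-55) = -3960)
f - T(136, 65) = -3960 - sqrt(136**2 + 65**2) = -3960 - sqrt(18496 + 4225) = -3960 - sqrt(22721)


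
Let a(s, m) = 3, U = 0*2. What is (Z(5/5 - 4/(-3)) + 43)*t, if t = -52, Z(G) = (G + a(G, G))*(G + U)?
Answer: -25948/9 ≈ -2883.1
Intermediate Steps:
U = 0
Z(G) = G*(3 + G) (Z(G) = (G + 3)*(G + 0) = (3 + G)*G = G*(3 + G))
(Z(5/5 - 4/(-3)) + 43)*t = ((5/5 - 4/(-3))*(3 + (5/5 - 4/(-3))) + 43)*(-52) = ((5*(1/5) - 4*(-1/3))*(3 + (5*(1/5) - 4*(-1/3))) + 43)*(-52) = ((1 + 4/3)*(3 + (1 + 4/3)) + 43)*(-52) = (7*(3 + 7/3)/3 + 43)*(-52) = ((7/3)*(16/3) + 43)*(-52) = (112/9 + 43)*(-52) = (499/9)*(-52) = -25948/9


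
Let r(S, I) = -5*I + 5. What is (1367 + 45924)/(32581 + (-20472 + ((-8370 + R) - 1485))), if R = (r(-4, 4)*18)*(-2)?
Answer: 47291/2794 ≈ 16.926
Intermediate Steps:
r(S, I) = 5 - 5*I
R = 540 (R = ((5 - 5*4)*18)*(-2) = ((5 - 20)*18)*(-2) = -15*18*(-2) = -270*(-2) = 540)
(1367 + 45924)/(32581 + (-20472 + ((-8370 + R) - 1485))) = (1367 + 45924)/(32581 + (-20472 + ((-8370 + 540) - 1485))) = 47291/(32581 + (-20472 + (-7830 - 1485))) = 47291/(32581 + (-20472 - 9315)) = 47291/(32581 - 29787) = 47291/2794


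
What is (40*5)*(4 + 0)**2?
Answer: 3200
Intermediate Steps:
(40*5)*(4 + 0)**2 = 200*4**2 = 200*16 = 3200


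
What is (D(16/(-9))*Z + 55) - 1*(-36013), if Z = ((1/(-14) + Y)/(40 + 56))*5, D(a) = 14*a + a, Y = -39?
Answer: 9102811/252 ≈ 36122.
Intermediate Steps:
D(a) = 15*a
Z = -2735/1344 (Z = ((1/(-14) - 39)/(40 + 56))*5 = ((-1/14 - 39)/96)*5 = -547/14*1/96*5 = -547/1344*5 = -2735/1344 ≈ -2.0350)
(D(16/(-9))*Z + 55) - 1*(-36013) = ((15*(16/(-9)))*(-2735/1344) + 55) - 1*(-36013) = ((15*(16*(-1/9)))*(-2735/1344) + 55) + 36013 = ((15*(-16/9))*(-2735/1344) + 55) + 36013 = (-80/3*(-2735/1344) + 55) + 36013 = (13675/252 + 55) + 36013 = 27535/252 + 36013 = 9102811/252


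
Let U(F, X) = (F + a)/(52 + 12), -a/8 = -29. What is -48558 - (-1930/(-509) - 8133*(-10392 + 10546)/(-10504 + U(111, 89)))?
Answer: -504518610176/10363749 ≈ -48681.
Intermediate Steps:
a = 232 (a = -8*(-29) = 232)
U(F, X) = 29/8 + F/64 (U(F, X) = (F + 232)/(52 + 12) = (232 + F)/64 = (232 + F)*(1/64) = 29/8 + F/64)
-48558 - (-1930/(-509) - 8133*(-10392 + 10546)/(-10504 + U(111, 89))) = -48558 - (-1930/(-509) - 8133*(-10392 + 10546)/(-10504 + (29/8 + (1/64)*111))) = -48558 - (-1930*(-1/509) - 8133*154/(-10504 + (29/8 + 111/64))) = -48558 - (1930/509 - 8133*154/(-10504 + 343/64)) = -48558 - (1930/509 - 8133/((-671913/64*1/154))) = -48558 - (1930/509 - 8133/(-61083/896)) = -48558 - (1930/509 - 8133*(-896/61083)) = -48558 - (1930/509 + 2429056/20361) = -48558 - 1*1275686234/10363749 = -48558 - 1275686234/10363749 = -504518610176/10363749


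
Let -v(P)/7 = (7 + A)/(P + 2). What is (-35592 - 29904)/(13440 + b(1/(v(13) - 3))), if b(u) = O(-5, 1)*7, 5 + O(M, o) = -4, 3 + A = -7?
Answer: -21832/4459 ≈ -4.8962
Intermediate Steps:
A = -10 (A = -3 - 7 = -10)
O(M, o) = -9 (O(M, o) = -5 - 4 = -9)
v(P) = 21/(2 + P) (v(P) = -7*(7 - 10)/(P + 2) = -(-21)/(2 + P) = 21/(2 + P))
b(u) = -63 (b(u) = -9*7 = -63)
(-35592 - 29904)/(13440 + b(1/(v(13) - 3))) = (-35592 - 29904)/(13440 - 63) = -65496/13377 = -65496*1/13377 = -21832/4459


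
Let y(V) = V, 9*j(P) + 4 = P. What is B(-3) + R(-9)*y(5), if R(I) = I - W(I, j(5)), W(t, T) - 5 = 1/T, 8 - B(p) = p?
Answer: -104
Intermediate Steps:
B(p) = 8 - p
j(P) = -4/9 + P/9
W(t, T) = 5 + 1/T
R(I) = -14 + I (R(I) = I - (5 + 1/(-4/9 + (⅑)*5)) = I - (5 + 1/(-4/9 + 5/9)) = I - (5 + 1/(⅑)) = I - (5 + 9) = I - 1*14 = I - 14 = -14 + I)
B(-3) + R(-9)*y(5) = (8 - 1*(-3)) + (-14 - 9)*5 = (8 + 3) - 23*5 = 11 - 115 = -104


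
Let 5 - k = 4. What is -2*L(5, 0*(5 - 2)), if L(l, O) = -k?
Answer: 2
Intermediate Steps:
k = 1 (k = 5 - 1*4 = 5 - 4 = 1)
L(l, O) = -1 (L(l, O) = -1*1 = -1)
-2*L(5, 0*(5 - 2)) = -2*(-1) = 2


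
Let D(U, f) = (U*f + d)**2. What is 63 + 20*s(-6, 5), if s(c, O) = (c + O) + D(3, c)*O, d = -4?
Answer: 48443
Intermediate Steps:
D(U, f) = (-4 + U*f)**2 (D(U, f) = (U*f - 4)**2 = (-4 + U*f)**2)
s(c, O) = O + c + O*(-4 + 3*c)**2 (s(c, O) = (c + O) + (-4 + 3*c)**2*O = (O + c) + O*(-4 + 3*c)**2 = O + c + O*(-4 + 3*c)**2)
63 + 20*s(-6, 5) = 63 + 20*(5 - 6 + 5*(-4 + 3*(-6))**2) = 63 + 20*(5 - 6 + 5*(-4 - 18)**2) = 63 + 20*(5 - 6 + 5*(-22)**2) = 63 + 20*(5 - 6 + 5*484) = 63 + 20*(5 - 6 + 2420) = 63 + 20*2419 = 63 + 48380 = 48443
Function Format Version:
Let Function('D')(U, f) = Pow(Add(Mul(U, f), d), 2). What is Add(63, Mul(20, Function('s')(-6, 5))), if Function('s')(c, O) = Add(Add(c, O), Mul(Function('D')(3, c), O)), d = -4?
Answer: 48443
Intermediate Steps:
Function('D')(U, f) = Pow(Add(-4, Mul(U, f)), 2) (Function('D')(U, f) = Pow(Add(Mul(U, f), -4), 2) = Pow(Add(-4, Mul(U, f)), 2))
Function('s')(c, O) = Add(O, c, Mul(O, Pow(Add(-4, Mul(3, c)), 2))) (Function('s')(c, O) = Add(Add(c, O), Mul(Pow(Add(-4, Mul(3, c)), 2), O)) = Add(Add(O, c), Mul(O, Pow(Add(-4, Mul(3, c)), 2))) = Add(O, c, Mul(O, Pow(Add(-4, Mul(3, c)), 2))))
Add(63, Mul(20, Function('s')(-6, 5))) = Add(63, Mul(20, Add(5, -6, Mul(5, Pow(Add(-4, Mul(3, -6)), 2))))) = Add(63, Mul(20, Add(5, -6, Mul(5, Pow(Add(-4, -18), 2))))) = Add(63, Mul(20, Add(5, -6, Mul(5, Pow(-22, 2))))) = Add(63, Mul(20, Add(5, -6, Mul(5, 484)))) = Add(63, Mul(20, Add(5, -6, 2420))) = Add(63, Mul(20, 2419)) = Add(63, 48380) = 48443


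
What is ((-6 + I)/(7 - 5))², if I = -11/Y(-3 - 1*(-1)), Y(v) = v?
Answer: 1/16 ≈ 0.062500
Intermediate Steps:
I = 11/2 (I = -11/(-3 - 1*(-1)) = -11/(-3 + 1) = -11/(-2) = -11*(-½) = 11/2 ≈ 5.5000)
((-6 + I)/(7 - 5))² = ((-6 + 11/2)/(7 - 5))² = (-½/2)² = (-½*½)² = (-¼)² = 1/16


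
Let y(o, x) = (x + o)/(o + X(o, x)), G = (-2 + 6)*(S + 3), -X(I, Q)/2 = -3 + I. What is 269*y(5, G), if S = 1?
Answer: 5649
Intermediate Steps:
X(I, Q) = 6 - 2*I (X(I, Q) = -2*(-3 + I) = 6 - 2*I)
G = 16 (G = (-2 + 6)*(1 + 3) = 4*4 = 16)
y(o, x) = (o + x)/(6 - o) (y(o, x) = (x + o)/(o + (6 - 2*o)) = (o + x)/(6 - o))
269*y(5, G) = 269*((5 + 16)/(6 - 1*5)) = 269*(21/(6 - 5)) = 269*(21/1) = 269*(1*21) = 269*21 = 5649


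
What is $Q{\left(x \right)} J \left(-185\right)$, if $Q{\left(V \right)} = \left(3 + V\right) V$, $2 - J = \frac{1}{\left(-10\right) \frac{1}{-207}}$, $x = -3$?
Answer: $0$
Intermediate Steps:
$J = - \frac{187}{10}$ ($J = 2 - \frac{1}{\left(-10\right) \frac{1}{-207}} = 2 - \frac{1}{\left(-10\right) \left(- \frac{1}{207}\right)} = 2 - \frac{1}{\frac{10}{207}} = 2 - \frac{207}{10} = - \frac{187}{10} \approx -18.7$)
$Q{\left(V \right)} = V \left(3 + V\right)$
$Q{\left(x \right)} J \left(-185\right) = - 3 \left(3 - 3\right) \left(- \frac{187}{10}\right) \left(-185\right) = \left(-3\right) 0 \left(- \frac{187}{10}\right) \left(-185\right) = 0 \left(- \frac{187}{10}\right) \left(-185\right) = 0 \left(-185\right) = 0$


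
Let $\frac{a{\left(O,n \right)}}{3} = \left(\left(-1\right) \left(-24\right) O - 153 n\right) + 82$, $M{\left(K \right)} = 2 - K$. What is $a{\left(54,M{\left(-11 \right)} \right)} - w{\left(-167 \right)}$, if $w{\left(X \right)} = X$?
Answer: $-1666$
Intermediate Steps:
$a{\left(O,n \right)} = 246 - 459 n + 72 O$ ($a{\left(O,n \right)} = 3 \left(\left(\left(-1\right) \left(-24\right) O - 153 n\right) + 82\right) = 3 \left(\left(24 O - 153 n\right) + 82\right) = 3 \left(\left(- 153 n + 24 O\right) + 82\right) = 3 \left(82 - 153 n + 24 O\right) = 246 - 459 n + 72 O$)
$a{\left(54,M{\left(-11 \right)} \right)} - w{\left(-167 \right)} = \left(246 - 459 \left(2 - -11\right) + 72 \cdot 54\right) - -167 = \left(246 - 459 \left(2 + 11\right) + 3888\right) + 167 = \left(246 - 5967 + 3888\right) + 167 = -1833 + 167 = -1666$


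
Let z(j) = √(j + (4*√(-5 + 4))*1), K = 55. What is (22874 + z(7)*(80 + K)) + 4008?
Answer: 26882 + 135*√(7 + 4*I) ≈ 27252.0 + 98.386*I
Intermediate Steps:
z(j) = √(j + 4*I) (z(j) = √(j + (4*√(-1))*1) = √(j + (4*I)*1) = √(j + 4*I))
(22874 + z(7)*(80 + K)) + 4008 = (22874 + √(7 + 4*I)*(80 + 55)) + 4008 = (22874 + √(7 + 4*I)*135) + 4008 = (22874 + 135*√(7 + 4*I)) + 4008 = 26882 + 135*√(7 + 4*I)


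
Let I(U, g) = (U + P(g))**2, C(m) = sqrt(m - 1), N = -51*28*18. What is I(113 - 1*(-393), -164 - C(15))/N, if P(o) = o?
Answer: -58489/12852 + 19*sqrt(14)/714 ≈ -4.4514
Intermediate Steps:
N = -25704 (N = -1428*18 = -25704)
C(m) = sqrt(-1 + m)
I(U, g) = (U + g)**2
I(113 - 1*(-393), -164 - C(15))/N = ((113 - 1*(-393)) + (-164 - sqrt(-1 + 15)))**2/(-25704) = ((113 + 393) + (-164 - sqrt(14)))**2*(-1/25704) = (506 + (-164 - sqrt(14)))**2*(-1/25704) = (342 - sqrt(14))**2*(-1/25704) = -(342 - sqrt(14))**2/25704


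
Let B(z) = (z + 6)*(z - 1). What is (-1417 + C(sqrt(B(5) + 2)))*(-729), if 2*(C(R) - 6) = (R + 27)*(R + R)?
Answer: 995085 - 19683*sqrt(46) ≈ 8.6159e+5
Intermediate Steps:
B(z) = (-1 + z)*(6 + z) (B(z) = (6 + z)*(-1 + z) = (-1 + z)*(6 + z))
C(R) = 6 + R*(27 + R) (C(R) = 6 + ((R + 27)*(R + R))/2 = 6 + ((27 + R)*(2*R))/2 = 6 + (2*R*(27 + R))/2 = 6 + R*(27 + R))
(-1417 + C(sqrt(B(5) + 2)))*(-729) = (-1417 + (6 + (sqrt((-6 + 5**2 + 5*5) + 2))**2 + 27*sqrt((-6 + 5**2 + 5*5) + 2)))*(-729) = (-1417 + (6 + (sqrt((-6 + 25 + 25) + 2))**2 + 27*sqrt((-6 + 25 + 25) + 2)))*(-729) = (-1417 + (6 + (sqrt(44 + 2))**2 + 27*sqrt(44 + 2)))*(-729) = (-1417 + (6 + (sqrt(46))**2 + 27*sqrt(46)))*(-729) = (-1417 + (6 + 46 + 27*sqrt(46)))*(-729) = (-1417 + (52 + 27*sqrt(46)))*(-729) = (-1365 + 27*sqrt(46))*(-729) = 995085 - 19683*sqrt(46)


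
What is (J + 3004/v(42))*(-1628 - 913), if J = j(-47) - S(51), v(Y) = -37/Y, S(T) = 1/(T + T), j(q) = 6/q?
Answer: 512328087425/59126 ≈ 8.6650e+6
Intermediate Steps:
S(T) = 1/(2*T)
J = -659/4794 (J = 6/(-47) - 1/(2*51) = 6*(-1/47) - 1/(2*51) = -6/47 - 1*1/102 = -6/47 - 1/102 = -659/4794 ≈ -0.13746)
(J + 3004/v(42))*(-1628 - 913) = (-659/4794 + 3004/((-37/42)))*(-1628 - 913) = (-659/4794 + 3004/((-37*1/42)))*(-2541) = (-659/4794 + 3004/(-37/42))*(-2541) = (-659/4794 + 3004*(-42/37))*(-2541) = (-659/4794 - 126168/37)*(-2541) = -604873775/177378*(-2541) = 512328087425/59126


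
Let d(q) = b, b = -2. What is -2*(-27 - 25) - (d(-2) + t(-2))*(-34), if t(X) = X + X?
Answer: -100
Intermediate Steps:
d(q) = -2
t(X) = 2*X
-2*(-27 - 25) - (d(-2) + t(-2))*(-34) = -2*(-27 - 25) - (-2 + 2*(-2))*(-34) = -2*(-52) - (-2 - 4)*(-34) = 104 - (-6)*(-34) = 104 - 1*204 = 104 - 204 = -100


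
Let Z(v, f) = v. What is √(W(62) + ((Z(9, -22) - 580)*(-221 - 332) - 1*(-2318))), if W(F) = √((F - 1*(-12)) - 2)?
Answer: √(318081 + 6*√2) ≈ 563.99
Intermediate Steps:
W(F) = √(10 + F) (W(F) = √((F + 12) - 2) = √((12 + F) - 2) = √(10 + F))
√(W(62) + ((Z(9, -22) - 580)*(-221 - 332) - 1*(-2318))) = √(√(10 + 62) + ((9 - 580)*(-221 - 332) - 1*(-2318))) = √(√72 + (-571*(-553) + 2318)) = √(6*√2 + (315763 + 2318)) = √(6*√2 + 318081) = √(318081 + 6*√2)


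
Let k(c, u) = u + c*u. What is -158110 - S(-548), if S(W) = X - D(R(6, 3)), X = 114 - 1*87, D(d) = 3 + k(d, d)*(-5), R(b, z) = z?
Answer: -158194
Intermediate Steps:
D(d) = 3 - 5*d*(1 + d) (D(d) = 3 + (d*(1 + d))*(-5) = 3 - 5*d*(1 + d))
X = 27 (X = 114 - 87 = 27)
S(W) = 84 (S(W) = 27 - (3 - 5*3*(1 + 3)) = 27 - (3 - 5*3*4) = 27 - (3 - 60) = 27 - 1*(-57) = 27 + 57 = 84)
-158110 - S(-548) = -158110 - 1*84 = -158110 - 84 = -158194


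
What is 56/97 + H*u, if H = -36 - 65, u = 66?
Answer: -646546/97 ≈ -6665.4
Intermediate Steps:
H = -101
56/97 + H*u = 56/97 - 101*66 = 56*(1/97) - 6666 = 56/97 - 6666 = -646546/97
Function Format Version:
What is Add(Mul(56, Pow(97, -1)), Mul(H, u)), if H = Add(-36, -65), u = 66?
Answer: Rational(-646546, 97) ≈ -6665.4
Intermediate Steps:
H = -101
Add(Mul(56, Pow(97, -1)), Mul(H, u)) = Add(Mul(56, Pow(97, -1)), Mul(-101, 66)) = Add(Mul(56, Rational(1, 97)), -6666) = Add(Rational(56, 97), -6666) = Rational(-646546, 97)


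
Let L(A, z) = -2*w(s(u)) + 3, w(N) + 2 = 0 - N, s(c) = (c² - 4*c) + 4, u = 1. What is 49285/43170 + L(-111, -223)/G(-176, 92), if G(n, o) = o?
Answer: 492275/397164 ≈ 1.2395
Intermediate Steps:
s(c) = 4 + c² - 4*c
w(N) = -2 - N (w(N) = -2 + (0 - N) = -2 - N)
L(A, z) = 9 (L(A, z) = -2*(-2 - (4 + 1² - 4*1)) + 3 = -2*(-2 - (4 + 1 - 4)) + 3 = -2*(-2 - 1*1) + 3 = -2*(-2 - 1) + 3 = -2*(-3) + 3 = 6 + 3 = 9)
49285/43170 + L(-111, -223)/G(-176, 92) = 49285/43170 + 9/92 = 49285*(1/43170) + 9*(1/92) = 9857/8634 + 9/92 = 492275/397164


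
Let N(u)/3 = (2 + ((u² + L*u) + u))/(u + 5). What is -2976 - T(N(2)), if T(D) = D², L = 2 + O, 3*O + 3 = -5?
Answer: -146224/49 ≈ -2984.2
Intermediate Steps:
O = -8/3 (O = -1 + (⅓)*(-5) = -1 - 5/3 = -8/3 ≈ -2.6667)
L = -⅔ (L = 2 - 8/3 = -⅔ ≈ -0.66667)
N(u) = 3*(2 + u² + u/3)/(5 + u) (N(u) = 3*((2 + ((u² - 2*u/3) + u))/(u + 5)) = 3*((2 + (u² + u/3))/(5 + u)) = 3*((2 + u² + u/3)/(5 + u)) = 3*(2 + u² + u/3)/(5 + u))
-2976 - T(N(2)) = -2976 - ((6 + 2 + 3*2²)/(5 + 2))² = -2976 - ((6 + 2 + 3*4)/7)² = -2976 - ((6 + 2 + 12)/7)² = -2976 - ((⅐)*20)² = -2976 - (20/7)² = -2976 - 1*400/49 = -2976 - 400/49 = -146224/49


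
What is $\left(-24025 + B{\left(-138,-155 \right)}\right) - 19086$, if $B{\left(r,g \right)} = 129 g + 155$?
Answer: $-62951$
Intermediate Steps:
$B{\left(r,g \right)} = 155 + 129 g$
$\left(-24025 + B{\left(-138,-155 \right)}\right) - 19086 = \left(-24025 + \left(155 + 129 \left(-155\right)\right)\right) - 19086 = \left(-24025 + \left(155 - 19995\right)\right) - 19086 = \left(-24025 - 19840\right) - 19086 = -43865 - 19086 = -62951$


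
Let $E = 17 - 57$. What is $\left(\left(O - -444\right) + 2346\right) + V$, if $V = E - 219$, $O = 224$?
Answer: $2755$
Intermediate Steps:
$E = -40$
$V = -259$ ($V = -40 - 219 = -259$)
$\left(\left(O - -444\right) + 2346\right) + V = \left(\left(224 - -444\right) + 2346\right) - 259 = \left(\left(224 + 444\right) + 2346\right) - 259 = \left(668 + 2346\right) - 259 = 3014 - 259 = 2755$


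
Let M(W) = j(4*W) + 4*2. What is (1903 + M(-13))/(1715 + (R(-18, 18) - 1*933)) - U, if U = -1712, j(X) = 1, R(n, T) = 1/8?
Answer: 10727280/6257 ≈ 1714.4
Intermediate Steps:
R(n, T) = 1/8
M(W) = 9 (M(W) = 1 + 4*2 = 1 + 8 = 9)
(1903 + M(-13))/(1715 + (R(-18, 18) - 1*933)) - U = (1903 + 9)/(1715 + (1/8 - 1*933)) - 1*(-1712) = 1912/(1715 + (1/8 - 933)) + 1712 = 1912/(1715 - 7463/8) + 1712 = 1912/(6257/8) + 1712 = 1912*(8/6257) + 1712 = 15296/6257 + 1712 = 10727280/6257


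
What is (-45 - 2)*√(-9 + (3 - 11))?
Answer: -47*I*√17 ≈ -193.79*I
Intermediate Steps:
(-45 - 2)*√(-9 + (3 - 11)) = -47*√(-9 - 8) = -47*I*√17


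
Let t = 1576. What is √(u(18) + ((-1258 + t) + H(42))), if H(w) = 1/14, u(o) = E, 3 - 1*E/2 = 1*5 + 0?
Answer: √61558/14 ≈ 17.722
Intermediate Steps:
E = -4 (E = 6 - 2*(1*5 + 0) = 6 - 2*(5 + 0) = 6 - 2*5 = 6 - 10 = -4)
u(o) = -4
H(w) = 1/14
√(u(18) + ((-1258 + t) + H(42))) = √(-4 + ((-1258 + 1576) + 1/14)) = √(-4 + (318 + 1/14)) = √(-4 + 4453/14) = √(4397/14) = √61558/14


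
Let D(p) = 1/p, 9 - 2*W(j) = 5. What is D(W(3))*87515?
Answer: 87515/2 ≈ 43758.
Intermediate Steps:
W(j) = 2 (W(j) = 9/2 - ½*5 = 9/2 - 5/2 = 2)
D(W(3))*87515 = 87515/2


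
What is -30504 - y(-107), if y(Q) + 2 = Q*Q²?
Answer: 1194541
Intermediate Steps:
y(Q) = -2 + Q³ (y(Q) = -2 + Q*Q² = -2 + Q³)
-30504 - y(-107) = -30504 - (-2 + (-107)³) = -30504 - (-2 - 1225043) = -30504 - 1*(-1225045) = -30504 + 1225045 = 1194541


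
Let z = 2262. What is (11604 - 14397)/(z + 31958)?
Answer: -2793/34220 ≈ -0.081619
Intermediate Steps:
(11604 - 14397)/(z + 31958) = (11604 - 14397)/(2262 + 31958) = -2793/34220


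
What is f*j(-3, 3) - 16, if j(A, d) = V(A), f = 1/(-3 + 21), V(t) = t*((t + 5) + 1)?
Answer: -33/2 ≈ -16.500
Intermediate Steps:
V(t) = t*(6 + t) (V(t) = t*((5 + t) + 1) = t*(6 + t))
f = 1/18 ≈ 0.055556
j(A, d) = A*(6 + A)
f*j(-3, 3) - 16 = (-3*(6 - 3))/18 - 16 = (-3*3)/18 - 16 = (1/18)*(-9) - 16 = -½ - 16 = -33/2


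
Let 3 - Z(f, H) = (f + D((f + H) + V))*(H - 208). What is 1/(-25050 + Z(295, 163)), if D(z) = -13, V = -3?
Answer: -1/12357 ≈ -8.0926e-5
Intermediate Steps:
Z(f, H) = 3 - (-208 + H)*(-13 + f) (Z(f, H) = 3 - (f - 13)*(H - 208) = 3 - (-13 + f)*(-208 + H) = 3 - (-208 + H)*(-13 + f))
1/(-25050 + Z(295, 163)) = 1/(-25050 + (-2701 + 13*163 + 208*295 - 1*163*295)) = 1/(-25050 + (-2701 + 2119 + 61360 - 48085)) = 1/(-25050 + 12693) = 1/(-12357) = -1/12357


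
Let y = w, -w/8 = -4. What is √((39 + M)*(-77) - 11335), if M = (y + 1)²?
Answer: I*√98191 ≈ 313.35*I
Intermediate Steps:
w = 32 (w = -8*(-4) = 32)
y = 32
M = 1089 (M = (32 + 1)² = 33² = 1089)
√((39 + M)*(-77) - 11335) = √((39 + 1089)*(-77) - 11335) = √(1128*(-77) - 11335) = √(-86856 - 11335) = √(-98191) = I*√98191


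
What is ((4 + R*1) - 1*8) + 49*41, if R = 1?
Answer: 2006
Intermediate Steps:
((4 + R*1) - 1*8) + 49*41 = ((4 + 1*1) - 1*8) + 49*41 = ((4 + 1) - 8) + 2009 = (5 - 8) + 2009 = -3 + 2009 = 2006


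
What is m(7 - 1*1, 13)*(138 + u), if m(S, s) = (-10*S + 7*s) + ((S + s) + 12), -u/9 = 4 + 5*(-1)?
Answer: 9114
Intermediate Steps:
u = 9 (u = -9*(4 + 5*(-1)) = -9*(4 - 5) = -9*(-1) = 9)
m(S, s) = 12 - 9*S + 8*s (m(S, s) = (-10*S + 7*s) + (12 + S + s) = 12 - 9*S + 8*s)
m(7 - 1*1, 13)*(138 + u) = (12 - 9*(7 - 1*1) + 8*13)*(138 + 9) = (12 - 9*(7 - 1) + 104)*147 = (12 - 9*6 + 104)*147 = (12 - 54 + 104)*147 = 62*147 = 9114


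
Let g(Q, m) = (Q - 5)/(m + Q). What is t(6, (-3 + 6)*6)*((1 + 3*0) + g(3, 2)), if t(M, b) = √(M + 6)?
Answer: 6*√3/5 ≈ 2.0785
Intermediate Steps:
t(M, b) = √(6 + M)
g(Q, m) = (-5 + Q)/(Q + m)
t(6, (-3 + 6)*6)*((1 + 3*0) + g(3, 2)) = √(6 + 6)*((1 + 3*0) + (-5 + 3)/(3 + 2)) = √12*((1 + 0) - 2/5) = (2*√3)*(1 + (⅕)*(-2)) = (2*√3)*(1 - ⅖) = (2*√3)*(⅗) = 6*√3/5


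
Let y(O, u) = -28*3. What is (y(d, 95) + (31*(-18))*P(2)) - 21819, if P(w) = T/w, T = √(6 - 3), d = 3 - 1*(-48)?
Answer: -21903 - 279*√3 ≈ -22386.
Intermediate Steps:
d = 51 (d = 3 + 48 = 51)
y(O, u) = -84
T = √3 ≈ 1.7320
P(w) = √3/w
(y(d, 95) + (31*(-18))*P(2)) - 21819 = (-84 + (31*(-18))*(√3/2)) - 21819 = (-84 - 558*√3/2) - 21819 = (-84 - 279*√3) - 21819 = -21903 - 279*√3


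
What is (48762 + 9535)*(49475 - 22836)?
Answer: 1552973783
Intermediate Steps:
(48762 + 9535)*(49475 - 22836) = 58297*26639 = 1552973783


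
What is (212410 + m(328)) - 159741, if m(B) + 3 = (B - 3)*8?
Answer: 55266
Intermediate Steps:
m(B) = -27 + 8*B (m(B) = -3 + (B - 3)*8 = -3 + (-3 + B)*8 = -3 + (-24 + 8*B) = -27 + 8*B)
(212410 + m(328)) - 159741 = (212410 + (-27 + 8*328)) - 159741 = (212410 + (-27 + 2624)) - 159741 = (212410 + 2597) - 159741 = 215007 - 159741 = 55266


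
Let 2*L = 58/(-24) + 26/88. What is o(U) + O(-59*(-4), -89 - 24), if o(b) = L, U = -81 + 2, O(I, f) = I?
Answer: 7753/33 ≈ 234.94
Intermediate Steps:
U = -79
L = -35/33 (L = (58/(-24) + 26/88)/2 = (58*(-1/24) + 26*(1/88))/2 = (-29/12 + 13/44)/2 = (1/2)*(-70/33) = -35/33 ≈ -1.0606)
o(b) = -35/33
o(U) + O(-59*(-4), -89 - 24) = -35/33 - 59*(-4) = -35/33 + 236 = 7753/33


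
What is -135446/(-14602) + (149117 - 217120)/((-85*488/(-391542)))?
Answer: -97196920225193/151422740 ≈ -6.4189e+5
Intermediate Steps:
-135446/(-14602) + (149117 - 217120)/((-85*488/(-391542))) = -135446*(-1/14602) - 68003/((-41480*(-1/391542))) = 67723/7301 - 68003/20740/195771 = 67723/7301 - 68003*195771/20740 = 67723/7301 - 13313015313/20740 = -97196920225193/151422740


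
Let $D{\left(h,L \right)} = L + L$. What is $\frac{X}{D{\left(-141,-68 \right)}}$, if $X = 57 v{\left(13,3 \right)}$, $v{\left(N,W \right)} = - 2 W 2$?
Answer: $\frac{171}{34} \approx 5.0294$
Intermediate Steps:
$v{\left(N,W \right)} = - 4 W$
$D{\left(h,L \right)} = 2 L$
$X = -684$ ($X = 57 \left(\left(-4\right) 3\right) = 57 \left(-12\right) = -684$)
$\frac{X}{D{\left(-141,-68 \right)}} = - \frac{684}{2 \left(-68\right)} = - \frac{684}{-136} = \left(-684\right) \left(- \frac{1}{136}\right) = \frac{171}{34}$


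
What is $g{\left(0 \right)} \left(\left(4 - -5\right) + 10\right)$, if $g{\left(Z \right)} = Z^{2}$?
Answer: $0$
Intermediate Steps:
$g{\left(0 \right)} \left(\left(4 - -5\right) + 10\right) = 0^{2} \left(\left(4 - -5\right) + 10\right) = 0 \left(\left(4 + 5\right) + 10\right) = 0 \left(9 + 10\right) = 0 \cdot 19 = 0$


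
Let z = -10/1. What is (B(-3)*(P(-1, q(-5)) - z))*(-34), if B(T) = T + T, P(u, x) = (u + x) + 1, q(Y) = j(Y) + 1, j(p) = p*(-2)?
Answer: 4284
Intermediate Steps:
j(p) = -2*p
q(Y) = 1 - 2*Y (q(Y) = -2*Y + 1 = 1 - 2*Y)
z = -10 (z = -10*1 = -10)
P(u, x) = 1 + u + x
B(T) = 2*T
(B(-3)*(P(-1, q(-5)) - z))*(-34) = ((2*(-3))*((1 - 1 + (1 - 2*(-5))) - 1*(-10)))*(-34) = -6*((1 - 1 + (1 + 10)) + 10)*(-34) = -6*((1 - 1 + 11) + 10)*(-34) = -6*(11 + 10)*(-34) = -6*21*(-34) = -126*(-34) = 4284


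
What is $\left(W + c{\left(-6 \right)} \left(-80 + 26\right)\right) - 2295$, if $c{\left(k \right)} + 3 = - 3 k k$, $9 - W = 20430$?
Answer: $-16722$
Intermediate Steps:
$W = -20421$ ($W = 9 - 20430 = -20421$)
$c{\left(k \right)} = -3 - 3 k^{2}$ ($c{\left(k \right)} = -3 + - 3 k k = -3 - 3 k^{2}$)
$\left(W + c{\left(-6 \right)} \left(-80 + 26\right)\right) - 2295 = \left(-20421 + \left(-3 - 3 \left(-6\right)^{2}\right) \left(-80 + 26\right)\right) - 2295 = \left(-20421 + \left(-3 - 108\right) \left(-54\right)\right) - 2295 = \left(-20421 - -5994\right) - 2295 = \left(-20421 + 5994\right) - 2295 = -14427 - 2295 = -16722$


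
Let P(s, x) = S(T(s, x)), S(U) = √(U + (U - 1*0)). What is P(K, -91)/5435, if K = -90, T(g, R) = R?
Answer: I*√182/5435 ≈ 0.0024822*I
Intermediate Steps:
S(U) = √2*√U (S(U) = √(U + (U + 0)) = √(U + U) = √(2*U) = √2*√U)
P(s, x) = √2*√x
P(K, -91)/5435 = (√2*√(-91))/5435 = (√2*(I*√91))*(1/5435) = (I*√182)*(1/5435) = I*√182/5435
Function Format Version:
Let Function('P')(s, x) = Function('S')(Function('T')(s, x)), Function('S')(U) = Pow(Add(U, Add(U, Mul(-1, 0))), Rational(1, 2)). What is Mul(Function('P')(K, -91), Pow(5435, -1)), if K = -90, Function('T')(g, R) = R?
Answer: Mul(Rational(1, 5435), I, Pow(182, Rational(1, 2))) ≈ Mul(0.0024822, I)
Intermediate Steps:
Function('S')(U) = Mul(Pow(2, Rational(1, 2)), Pow(U, Rational(1, 2))) (Function('S')(U) = Pow(Add(U, Add(U, 0)), Rational(1, 2)) = Pow(Add(U, U), Rational(1, 2)) = Pow(Mul(2, U), Rational(1, 2)) = Mul(Pow(2, Rational(1, 2)), Pow(U, Rational(1, 2))))
Function('P')(s, x) = Mul(Pow(2, Rational(1, 2)), Pow(x, Rational(1, 2)))
Mul(Function('P')(K, -91), Pow(5435, -1)) = Mul(Mul(Pow(2, Rational(1, 2)), Pow(-91, Rational(1, 2))), Pow(5435, -1)) = Mul(Mul(Pow(2, Rational(1, 2)), Mul(I, Pow(91, Rational(1, 2)))), Rational(1, 5435)) = Mul(Mul(I, Pow(182, Rational(1, 2))), Rational(1, 5435)) = Mul(Rational(1, 5435), I, Pow(182, Rational(1, 2)))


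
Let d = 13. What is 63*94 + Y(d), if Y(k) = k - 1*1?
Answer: 5934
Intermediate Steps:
Y(k) = -1 + k (Y(k) = k - 1 = -1 + k)
63*94 + Y(d) = 63*94 + (-1 + 13) = 5922 + 12 = 5934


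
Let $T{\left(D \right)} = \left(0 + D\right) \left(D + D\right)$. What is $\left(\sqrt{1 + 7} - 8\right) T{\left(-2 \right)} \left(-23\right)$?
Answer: $1472 - 368 \sqrt{2} \approx 951.57$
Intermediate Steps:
$T{\left(D \right)} = 2 D^{2}$ ($T{\left(D \right)} = D 2 D = 2 D^{2}$)
$\left(\sqrt{1 + 7} - 8\right) T{\left(-2 \right)} \left(-23\right) = \left(\sqrt{1 + 7} - 8\right) 2 \left(-2\right)^{2} \left(-23\right) = \left(\sqrt{8} - 8\right) 2 \cdot 4 \left(-23\right) = \left(2 \sqrt{2} - 8\right) 8 \left(-23\right) = \left(-8 + 2 \sqrt{2}\right) 8 \left(-23\right) = \left(-64 + 16 \sqrt{2}\right) \left(-23\right) = 1472 - 368 \sqrt{2}$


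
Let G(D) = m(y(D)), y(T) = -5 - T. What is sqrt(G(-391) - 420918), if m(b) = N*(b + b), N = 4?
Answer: I*sqrt(417830) ≈ 646.4*I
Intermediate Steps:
m(b) = 8*b (m(b) = 4*(b + b) = 4*(2*b) = 8*b)
G(D) = -40 - 8*D (G(D) = 8*(-5 - D) = -40 - 8*D)
sqrt(G(-391) - 420918) = sqrt((-40 - 8*(-391)) - 420918) = sqrt((-40 + 3128) - 420918) = sqrt(3088 - 420918) = sqrt(-417830) = I*sqrt(417830)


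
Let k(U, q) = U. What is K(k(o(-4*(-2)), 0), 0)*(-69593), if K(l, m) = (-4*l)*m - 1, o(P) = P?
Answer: 69593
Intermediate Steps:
K(l, m) = -1 - 4*l*m (K(l, m) = -4*l*m - 1 = -1 - 4*l*m)
K(k(o(-4*(-2)), 0), 0)*(-69593) = (-1 - 4*(-4*(-2))*0)*(-69593) = (-1 - 4*8*0)*(-69593) = (-1 + 0)*(-69593) = -1*(-69593) = 69593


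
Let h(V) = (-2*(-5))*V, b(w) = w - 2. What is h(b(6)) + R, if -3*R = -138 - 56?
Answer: 314/3 ≈ 104.67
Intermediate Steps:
b(w) = -2 + w
h(V) = 10*V
R = 194/3 (R = -(-138 - 56)/3 = -⅓*(-194) = 194/3 ≈ 64.667)
h(b(6)) + R = 10*(-2 + 6) + 194/3 = 10*4 + 194/3 = 40 + 194/3 = 314/3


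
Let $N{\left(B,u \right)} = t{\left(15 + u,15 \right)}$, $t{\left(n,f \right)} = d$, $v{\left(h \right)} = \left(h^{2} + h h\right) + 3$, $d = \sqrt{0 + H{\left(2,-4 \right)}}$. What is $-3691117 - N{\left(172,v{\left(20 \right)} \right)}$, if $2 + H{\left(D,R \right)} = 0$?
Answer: $-3691117 - i \sqrt{2} \approx -3.6911 \cdot 10^{6} - 1.4142 i$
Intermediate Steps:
$H{\left(D,R \right)} = -2$ ($H{\left(D,R \right)} = -2 + 0 = -2$)
$d = i \sqrt{2}$ ($d = \sqrt{0 - 2} = \sqrt{-2} = i \sqrt{2} \approx 1.4142 i$)
$v{\left(h \right)} = 3 + 2 h^{2}$ ($v{\left(h \right)} = \left(h^{2} + h^{2}\right) + 3 = 2 h^{2} + 3 = 3 + 2 h^{2}$)
$t{\left(n,f \right)} = i \sqrt{2}$
$N{\left(B,u \right)} = i \sqrt{2}$
$-3691117 - N{\left(172,v{\left(20 \right)} \right)} = -3691117 - i \sqrt{2}$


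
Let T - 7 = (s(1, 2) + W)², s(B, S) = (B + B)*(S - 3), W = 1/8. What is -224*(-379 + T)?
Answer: 165081/2 ≈ 82541.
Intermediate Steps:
W = ⅛ ≈ 0.12500
s(B, S) = 2*B*(-3 + S) (s(B, S) = (2*B)*(-3 + S) = 2*B*(-3 + S))
T = 673/64 (T = 7 + (2*1*(-3 + 2) + ⅛)² = 7 + (2*1*(-1) + ⅛)² = 7 + (-2 + ⅛)² = 7 + (-15/8)² = 7 + 225/64 = 673/64 ≈ 10.516)
-224*(-379 + T) = -224*(-379 + 673/64) = -224*(-23583/64) = 165081/2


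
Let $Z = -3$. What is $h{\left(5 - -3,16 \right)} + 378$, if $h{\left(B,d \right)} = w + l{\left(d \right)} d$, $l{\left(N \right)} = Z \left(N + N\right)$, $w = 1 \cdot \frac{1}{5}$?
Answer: $- \frac{5789}{5} \approx -1157.8$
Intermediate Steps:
$w = \frac{1}{5}$ ($w = 1 \cdot \frac{1}{5} = \frac{1}{5} \approx 0.2$)
$l{\left(N \right)} = - 6 N$ ($l{\left(N \right)} = - 3 \left(N + N\right) = - 3 \cdot 2 N = - 6 N$)
$h{\left(B,d \right)} = \frac{1}{5} - 6 d^{2}$ ($h{\left(B,d \right)} = \frac{1}{5} + - 6 d d = \frac{1}{5} - 6 d^{2}$)
$h{\left(5 - -3,16 \right)} + 378 = \left(\frac{1}{5} - 6 \cdot 16^{2}\right) + 378 = \left(\frac{1}{5} - 1536\right) + 378 = - \frac{7679}{5} + 378 = - \frac{5789}{5}$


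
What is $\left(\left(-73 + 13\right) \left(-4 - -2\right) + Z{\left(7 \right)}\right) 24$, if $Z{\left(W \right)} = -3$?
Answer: $2808$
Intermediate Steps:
$\left(\left(-73 + 13\right) \left(-4 - -2\right) + Z{\left(7 \right)}\right) 24 = \left(\left(-73 + 13\right) \left(-4 - -2\right) - 3\right) 24 = \left(- 60 \left(-4 + \left(-29 + 31\right)\right) - 3\right) 24 = \left(- 60 \left(-4 + 2\right) - 3\right) 24 = \left(\left(-60\right) \left(-2\right) - 3\right) 24 = \left(120 - 3\right) 24 = 117 \cdot 24 = 2808$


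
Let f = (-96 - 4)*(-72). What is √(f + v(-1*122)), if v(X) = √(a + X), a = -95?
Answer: √(7200 + I*√217) ≈ 84.853 + 0.0868*I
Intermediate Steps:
v(X) = √(-95 + X)
f = 7200 (f = -100*(-72) = 7200)
√(f + v(-1*122)) = √(7200 + √(-95 - 1*122)) = √(7200 + √(-95 - 122)) = √(7200 + √(-217)) = √(7200 + I*√217)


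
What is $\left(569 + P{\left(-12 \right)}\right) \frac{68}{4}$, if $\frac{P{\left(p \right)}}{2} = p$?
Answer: $9265$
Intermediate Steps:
$P{\left(p \right)} = 2 p$
$\left(569 + P{\left(-12 \right)}\right) \frac{68}{4} = \left(569 + 2 \left(-12\right)\right) \frac{68}{4} = \left(569 - 24\right) 68 \cdot \frac{1}{4} = 545 \cdot 17 = 9265$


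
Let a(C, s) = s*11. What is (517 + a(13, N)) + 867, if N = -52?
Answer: 812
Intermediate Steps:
a(C, s) = 11*s
(517 + a(13, N)) + 867 = (517 + 11*(-52)) + 867 = (517 - 572) + 867 = -55 + 867 = 812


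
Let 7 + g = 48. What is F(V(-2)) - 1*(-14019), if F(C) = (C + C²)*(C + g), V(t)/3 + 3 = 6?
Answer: 18519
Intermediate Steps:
g = 41 (g = -7 + 48 = 41)
V(t) = 9 (V(t) = -9 + 3*6 = -9 + 18 = 9)
F(C) = (41 + C)*(C + C²) (F(C) = (C + C²)*(C + 41) = (C + C²)*(41 + C) = (41 + C)*(C + C²))
F(V(-2)) - 1*(-14019) = 9*(41 + 9² + 42*9) - 1*(-14019) = 9*(41 + 81 + 378) + 14019 = 9*500 + 14019 = 4500 + 14019 = 18519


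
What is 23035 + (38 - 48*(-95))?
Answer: 27633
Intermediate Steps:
23035 + (38 - 48*(-95)) = 23035 + (38 + 4560) = 23035 + 4598 = 27633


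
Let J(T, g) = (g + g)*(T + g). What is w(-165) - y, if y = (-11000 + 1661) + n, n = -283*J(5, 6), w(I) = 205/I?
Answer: 1540894/33 ≈ 46694.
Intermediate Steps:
J(T, g) = 2*g*(T + g) (J(T, g) = (2*g)*(T + g) = 2*g*(T + g))
n = -37356 (n = -566*6*(5 + 6) = -566*6*11 = -283*132 = -37356)
y = -46695 (y = (-11000 + 1661) - 37356 = -9339 - 37356 = -46695)
w(-165) - y = 205/(-165) - 1*(-46695) = 205*(-1/165) + 46695 = -41/33 + 46695 = 1540894/33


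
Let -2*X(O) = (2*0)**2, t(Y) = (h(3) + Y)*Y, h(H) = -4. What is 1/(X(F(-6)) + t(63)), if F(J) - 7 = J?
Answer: 1/3717 ≈ 0.00026903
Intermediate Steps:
F(J) = 7 + J
t(Y) = Y*(-4 + Y) (t(Y) = (-4 + Y)*Y = Y*(-4 + Y))
X(O) = 0 (X(O) = -(2*0)**2/2 = -1/2*0**2 = -1/2*0 = 0)
1/(X(F(-6)) + t(63)) = 1/(0 + 63*(-4 + 63)) = 1/(0 + 63*59) = 1/(0 + 3717) = 1/3717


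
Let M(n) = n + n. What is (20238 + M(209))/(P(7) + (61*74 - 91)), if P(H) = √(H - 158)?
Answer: 11420186/2445385 - 2582*I*√151/2445385 ≈ 4.6701 - 0.012975*I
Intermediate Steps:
P(H) = √(-158 + H)
M(n) = 2*n
(20238 + M(209))/(P(7) + (61*74 - 91)) = (20238 + 2*209)/(√(-158 + 7) + (61*74 - 91)) = (20238 + 418)/(√(-151) + (4514 - 91)) = 20656/(I*√151 + 4423) = 20656/(4423 + I*√151)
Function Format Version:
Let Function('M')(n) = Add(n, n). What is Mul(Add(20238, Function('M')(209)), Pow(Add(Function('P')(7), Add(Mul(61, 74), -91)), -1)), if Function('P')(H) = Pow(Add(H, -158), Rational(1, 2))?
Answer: Add(Rational(11420186, 2445385), Mul(Rational(-2582, 2445385), I, Pow(151, Rational(1, 2)))) ≈ Add(4.6701, Mul(-0.012975, I))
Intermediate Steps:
Function('P')(H) = Pow(Add(-158, H), Rational(1, 2))
Function('M')(n) = Mul(2, n)
Mul(Add(20238, Function('M')(209)), Pow(Add(Function('P')(7), Add(Mul(61, 74), -91)), -1)) = Mul(Add(20238, Mul(2, 209)), Pow(Add(Pow(Add(-158, 7), Rational(1, 2)), Add(Mul(61, 74), -91)), -1)) = Mul(Add(20238, 418), Pow(Add(Pow(-151, Rational(1, 2)), Add(4514, -91)), -1)) = Mul(20656, Pow(Add(Mul(I, Pow(151, Rational(1, 2))), 4423), -1)) = Mul(20656, Pow(Add(4423, Mul(I, Pow(151, Rational(1, 2)))), -1))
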